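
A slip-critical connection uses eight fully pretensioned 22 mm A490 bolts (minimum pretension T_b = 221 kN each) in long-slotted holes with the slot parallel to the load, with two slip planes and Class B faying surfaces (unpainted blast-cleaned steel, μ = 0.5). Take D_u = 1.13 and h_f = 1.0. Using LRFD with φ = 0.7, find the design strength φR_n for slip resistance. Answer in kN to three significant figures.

R_n = μ · D_u · h_f · T_b · n_s · n_b = 0.5 × 1.13 × 1.0 × 221 × 2 × 8 = 1998 kN.
Design strength φR_n = 0.7 × 1998 = 1400 kN.

1400 kN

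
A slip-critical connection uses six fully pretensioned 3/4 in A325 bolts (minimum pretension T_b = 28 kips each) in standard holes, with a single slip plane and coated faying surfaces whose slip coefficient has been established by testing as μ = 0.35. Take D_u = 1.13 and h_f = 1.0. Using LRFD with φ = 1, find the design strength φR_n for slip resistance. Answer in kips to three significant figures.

R_n = μ · D_u · h_f · T_b · n_s · n_b = 0.35 × 1.13 × 1.0 × 28 × 1 × 6 = 66.44 kips.
Design strength φR_n = 1 × 66.44 = 66.4 kips.

66.4 kips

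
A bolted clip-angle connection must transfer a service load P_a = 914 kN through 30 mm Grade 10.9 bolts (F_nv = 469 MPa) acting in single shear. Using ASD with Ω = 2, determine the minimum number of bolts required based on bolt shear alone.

6 bolts

A_b = π·30²/4 = 706.9 mm².
Per-bolt allowable strength R_n/Ω = 469 × 706.9 × 1 / 1000 / 2 = 165.8 kN.
n ≥ 914 / 165.8 = 5.514 → use 6 bolts.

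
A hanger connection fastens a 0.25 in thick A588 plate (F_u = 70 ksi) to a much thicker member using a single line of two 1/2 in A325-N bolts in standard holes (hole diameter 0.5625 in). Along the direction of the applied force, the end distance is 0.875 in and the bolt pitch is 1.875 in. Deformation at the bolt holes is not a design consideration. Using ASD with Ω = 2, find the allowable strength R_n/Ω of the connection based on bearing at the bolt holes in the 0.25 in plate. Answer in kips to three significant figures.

20.9 kips

Per bolt r_n = 1.5 l_c t F_u ≤ 3.0 d t F_u; upper limit = 3.0 × 0.5 × 0.25 × 70 = 26.25 kips.
Edge bolt: l_c = 0.875 − 0.5625/2 = 0.5938 in → 1.5 × 0.5938 × 0.25 × 70 = 15.59 → r_n = 15.59 kips.
Interior bolts: l_c = 1.875 − 0.5625 = 1.312 in → 1.5 × 1.312 × 0.25 × 70 = 34.45 → r_n = 26.25 kips.
R_n = 1 × 15.59 + 1 × 26.25 = 41.84 kips.
Allowable strength R_n/Ω = 41.84 / 2 = 20.9 kips.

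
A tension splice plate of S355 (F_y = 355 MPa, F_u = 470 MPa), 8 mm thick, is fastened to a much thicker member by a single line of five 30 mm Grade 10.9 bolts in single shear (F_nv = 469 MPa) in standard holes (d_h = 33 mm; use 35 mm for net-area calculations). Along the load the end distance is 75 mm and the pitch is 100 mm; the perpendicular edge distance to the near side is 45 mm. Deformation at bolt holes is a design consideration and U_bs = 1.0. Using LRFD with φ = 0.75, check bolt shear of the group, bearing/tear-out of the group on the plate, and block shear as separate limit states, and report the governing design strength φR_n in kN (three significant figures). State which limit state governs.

Bolt shear: A_b = π·30²/4 = 706.9 mm²; R_n = 469 × 706.9 × 5 × 1 / 1000 = 1658 kN → 0.75 × 1658 = 1240 kN.
Bearing: edge l_c = 58.5, r_n = 264 kN; interior l_c = 67, r_n = 270.7 kN; R_n = 264 + 4·270.7 = 1347 kN → 1010 kN.
Block shear: A_gv = 3800, A_nv = 2540, A_nt = 220 mm²; R_n = min(0.6F_uA_nv, 0.6F_yA_gv) + U_bs·F_u·A_nt = 819.7 kN → 615 kN.
Block shear governs: 615 kN.

615 kN (block shear governs)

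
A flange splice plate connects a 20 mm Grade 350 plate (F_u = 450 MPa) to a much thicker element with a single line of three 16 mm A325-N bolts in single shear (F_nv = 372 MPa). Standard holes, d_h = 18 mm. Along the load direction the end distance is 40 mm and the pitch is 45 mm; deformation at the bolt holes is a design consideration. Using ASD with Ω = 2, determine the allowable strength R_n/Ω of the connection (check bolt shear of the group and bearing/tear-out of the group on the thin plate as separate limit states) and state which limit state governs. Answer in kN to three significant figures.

Bolt shear: A_b = π·16²/4 = 201.1 mm²; R_n = 372 × 201.1 × 3 × 1 / 1000 = 224.4 kN → 224.4 / 2 = 112 kN.
Bearing (1.2 l_c t F_u ≤ 2.4 d t F_u): upper limit = 2.4·16·20·450 / 1000 = 345.6 kN.
  Edge l_c = 40 − 18/2 = 31 → r_n = 334.8 kN; interior l_c = 45 − 18 = 27 → r_n = 291.6 kN.
  R_n,bearing = 1·334.8 + 2·291.6 = 918 kN → 918 / 2 = 459 kN.
Bolt shear governs: 112 kN.

112 kN (bolt shear governs)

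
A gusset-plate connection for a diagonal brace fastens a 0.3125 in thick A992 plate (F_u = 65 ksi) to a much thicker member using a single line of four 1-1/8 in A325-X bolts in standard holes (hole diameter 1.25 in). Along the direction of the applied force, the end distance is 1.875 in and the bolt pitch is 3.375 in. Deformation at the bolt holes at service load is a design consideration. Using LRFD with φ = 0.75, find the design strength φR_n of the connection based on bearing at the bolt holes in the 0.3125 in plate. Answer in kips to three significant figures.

139 kips

Per bolt r_n = 1.2 l_c t F_u ≤ 2.4 d t F_u; upper limit = 2.4 × 1.125 × 0.3125 × 65 = 54.84 kips.
Edge bolt: l_c = 1.875 − 1.25/2 = 1.25 in → 1.2 × 1.25 × 0.3125 × 65 = 30.47 → r_n = 30.47 kips.
Interior bolts: l_c = 3.375 − 1.25 = 2.125 in → 1.2 × 2.125 × 0.3125 × 65 = 51.8 → r_n = 51.8 kips.
R_n = 1 × 30.47 + 3 × 51.8 = 185.9 kips.
Design strength φR_n = 0.75 × 185.9 = 139 kips.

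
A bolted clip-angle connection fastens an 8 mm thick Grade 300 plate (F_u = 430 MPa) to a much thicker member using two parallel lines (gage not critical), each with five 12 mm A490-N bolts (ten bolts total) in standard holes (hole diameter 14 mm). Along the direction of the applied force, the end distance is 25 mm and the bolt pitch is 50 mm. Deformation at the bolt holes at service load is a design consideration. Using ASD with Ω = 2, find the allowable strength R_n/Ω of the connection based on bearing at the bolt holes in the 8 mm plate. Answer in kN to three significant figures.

471 kN

Per bolt r_n = 1.2 l_c t F_u ≤ 2.4 d t F_u; upper limit = 2.4 × 12 × 8 × 430 / 1000 = 99.07 kN.
Edge bolt: l_c = 25 − 14/2 = 18 mm → 1.2 × 18 × 8 × 430 / 1000 = 74.3 → r_n = 74.3 kN.
Interior bolts: l_c = 50 − 14 = 36 mm → 1.2 × 36 × 8 × 430 / 1000 = 148.6 → r_n = 99.07 kN.
R_n = 2 × 74.3 + 8 × 99.07 = 941.2 kN.
Allowable strength R_n/Ω = 941.2 / 2 = 471 kN.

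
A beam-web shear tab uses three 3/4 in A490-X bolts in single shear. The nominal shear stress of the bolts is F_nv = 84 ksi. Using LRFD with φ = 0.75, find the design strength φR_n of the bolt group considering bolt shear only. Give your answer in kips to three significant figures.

A_b = π × 0.75² / 4 = 0.4418 in².
R_n = F_nv · A_b · n · n_s = 84 × 0.4418 × 3 × 1 = 111.3 kips.
Design strength φR_n = 0.75 × 111.3 = 83.5 kips.

83.5 kips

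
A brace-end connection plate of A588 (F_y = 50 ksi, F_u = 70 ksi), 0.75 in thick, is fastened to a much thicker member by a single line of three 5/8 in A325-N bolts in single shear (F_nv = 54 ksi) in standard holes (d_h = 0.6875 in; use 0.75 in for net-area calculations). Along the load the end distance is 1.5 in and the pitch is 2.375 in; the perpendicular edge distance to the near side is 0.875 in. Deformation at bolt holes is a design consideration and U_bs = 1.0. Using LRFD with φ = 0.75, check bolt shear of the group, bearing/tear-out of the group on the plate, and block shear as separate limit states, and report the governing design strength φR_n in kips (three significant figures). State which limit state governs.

Bolt shear: A_b = π·0.625²/4 = 0.3068 in²; R_n = 54 × 0.3068 × 3 × 1 = 49.7 kips → 0.75 × 49.7 = 37.3 kips.
Bearing: edge l_c = 1.156, r_n = 72.84 kips; interior l_c = 1.688, r_n = 78.75 kips; R_n = 72.84 + 2·78.75 = 230.3 kips → 173 kips.
Block shear: A_gv = 4.688, A_nv = 3.281, A_nt = 0.375 in²; R_n = min(0.6F_uA_nv, 0.6F_yA_gv) + U_bs·F_u·A_nt = 164.1 kips → 123 kips.
Bolt shear governs: 37.3 kips.

37.3 kips (bolt shear governs)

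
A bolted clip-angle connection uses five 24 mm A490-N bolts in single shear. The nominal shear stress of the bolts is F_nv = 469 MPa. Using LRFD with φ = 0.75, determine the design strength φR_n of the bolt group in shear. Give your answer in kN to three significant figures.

796 kN

A_b = π × 24² / 4 = 452.4 mm².
R_n = F_nv · A_b · n · n_s = 469 × 452.4 × 5 × 1 / 1000 = 1061 kN.
Design strength φR_n = 0.75 × 1061 = 796 kN.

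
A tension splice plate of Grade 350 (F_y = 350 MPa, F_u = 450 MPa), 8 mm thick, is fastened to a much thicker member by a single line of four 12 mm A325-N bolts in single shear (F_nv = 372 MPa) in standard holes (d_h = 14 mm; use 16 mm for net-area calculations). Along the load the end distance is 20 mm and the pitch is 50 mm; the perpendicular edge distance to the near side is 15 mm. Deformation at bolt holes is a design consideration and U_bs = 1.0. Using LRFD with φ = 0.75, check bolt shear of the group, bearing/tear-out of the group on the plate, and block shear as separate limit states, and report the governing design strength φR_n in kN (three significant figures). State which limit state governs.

Bolt shear: A_b = π·12²/4 = 113.1 mm²; R_n = 372 × 113.1 × 4 × 1 / 1000 = 168.3 kN → 0.75 × 168.3 = 126 kN.
Bearing: edge l_c = 13, r_n = 56.16 kN; interior l_c = 36, r_n = 103.7 kN; R_n = 56.16 + 3·103.7 = 367.2 kN → 275 kN.
Block shear: A_gv = 1360, A_nv = 912, A_nt = 56 mm²; R_n = min(0.6F_uA_nv, 0.6F_yA_gv) + U_bs·F_u·A_nt = 271.4 kN → 204 kN.
Bolt shear governs: 126 kN.

126 kN (bolt shear governs)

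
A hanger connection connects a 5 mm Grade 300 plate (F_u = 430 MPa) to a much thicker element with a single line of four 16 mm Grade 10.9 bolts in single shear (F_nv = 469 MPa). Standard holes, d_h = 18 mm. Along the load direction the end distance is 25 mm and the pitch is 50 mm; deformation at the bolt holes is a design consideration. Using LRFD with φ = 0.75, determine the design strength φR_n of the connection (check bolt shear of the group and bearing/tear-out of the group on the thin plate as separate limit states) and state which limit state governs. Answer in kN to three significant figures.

217 kN (bearing governs)

Bolt shear: A_b = π·16²/4 = 201.1 mm²; R_n = 469 × 201.1 × 4 × 1 / 1000 = 377.2 kN → 0.75 × 377.2 = 283 kN.
Bearing (1.2 l_c t F_u ≤ 2.4 d t F_u): upper limit = 2.4·16·5·430 / 1000 = 82.56 kN.
  Edge l_c = 25 − 18/2 = 16 → r_n = 41.28 kN; interior l_c = 50 − 18 = 32 → r_n = 82.56 kN.
  R_n,bearing = 1·41.28 + 3·82.56 = 289 kN → 0.75 × 289 = 217 kN.
Bearing governs: 217 kN.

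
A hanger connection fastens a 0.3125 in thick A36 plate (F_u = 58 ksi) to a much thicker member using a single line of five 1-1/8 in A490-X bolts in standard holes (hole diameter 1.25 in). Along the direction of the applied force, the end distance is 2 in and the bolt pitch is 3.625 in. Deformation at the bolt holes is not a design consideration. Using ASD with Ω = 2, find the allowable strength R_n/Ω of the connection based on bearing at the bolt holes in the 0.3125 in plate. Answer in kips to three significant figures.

Per bolt r_n = 1.5 l_c t F_u ≤ 3.0 d t F_u; upper limit = 3.0 × 1.125 × 0.3125 × 58 = 61.17 kips.
Edge bolt: l_c = 2 − 1.25/2 = 1.375 in → 1.5 × 1.375 × 0.3125 × 58 = 37.38 → r_n = 37.38 kips.
Interior bolts: l_c = 3.625 − 1.25 = 2.375 in → 1.5 × 2.375 × 0.3125 × 58 = 64.57 → r_n = 61.17 kips.
R_n = 1 × 37.38 + 4 × 61.17 = 282.1 kips.
Allowable strength R_n/Ω = 282.1 / 2 = 141 kips.

141 kips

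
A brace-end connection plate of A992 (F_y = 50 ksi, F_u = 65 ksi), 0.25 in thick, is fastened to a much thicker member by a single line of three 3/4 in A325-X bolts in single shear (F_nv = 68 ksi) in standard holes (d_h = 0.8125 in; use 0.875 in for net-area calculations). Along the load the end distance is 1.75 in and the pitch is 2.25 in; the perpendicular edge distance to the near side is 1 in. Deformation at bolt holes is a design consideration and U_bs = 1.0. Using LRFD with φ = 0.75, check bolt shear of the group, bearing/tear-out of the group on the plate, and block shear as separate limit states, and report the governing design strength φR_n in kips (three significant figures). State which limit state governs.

Bolt shear: A_b = π·0.75²/4 = 0.4418 in²; R_n = 68 × 0.4418 × 3 × 1 = 90.12 kips → 0.75 × 90.12 = 67.6 kips.
Bearing: edge l_c = 1.344, r_n = 26.2 kips; interior l_c = 1.438, r_n = 28.03 kips; R_n = 26.2 + 2·28.03 = 82.27 kips → 61.7 kips.
Block shear: A_gv = 1.562, A_nv = 1.016, A_nt = 0.1406 in²; R_n = min(0.6F_uA_nv, 0.6F_yA_gv) + U_bs·F_u·A_nt = 48.75 kips → 36.6 kips.
Block shear governs: 36.6 kips.

36.6 kips (block shear governs)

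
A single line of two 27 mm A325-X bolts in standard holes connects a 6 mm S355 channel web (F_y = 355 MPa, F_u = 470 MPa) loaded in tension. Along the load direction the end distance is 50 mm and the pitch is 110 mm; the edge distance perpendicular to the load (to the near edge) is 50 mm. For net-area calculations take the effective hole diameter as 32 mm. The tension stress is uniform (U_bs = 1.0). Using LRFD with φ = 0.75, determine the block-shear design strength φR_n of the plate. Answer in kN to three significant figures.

214 kN

Shear plane L_v = 50 + 1·110 = 160 mm; A_gv = 160 × 6 = 960 mm².
A_nv = (160 − 1.5·32) × 6 = 672 mm².
A_nt = (50 − 0.5·32) × 6 = 204 mm².
0.6 F_u A_nv = 189.5 kN; 0.6 F_y A_gv = 204.5 kN → shear rupture governs the shear term.
R_n = 189.5 + 1.0 × 470 × 204 / 1000 = 285.4 kN.
Design strength φR_n = 0.75 × 285.4 = 214 kN.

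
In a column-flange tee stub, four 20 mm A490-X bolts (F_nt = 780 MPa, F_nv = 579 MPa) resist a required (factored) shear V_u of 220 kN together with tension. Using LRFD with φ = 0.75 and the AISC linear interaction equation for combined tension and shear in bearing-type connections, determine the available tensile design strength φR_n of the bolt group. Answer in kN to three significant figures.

A_b = π·20²/4 = 314.2 mm²; f_rv = 220 × 1000 / (4 × 314.2) = 175.1 MPa.
F'_nt = 1.3 F_nt − (F_nt / φF_nv) f_rv = 1.3·780 − (780/(0.75·579))·175.1 = 699.5 MPa, capped at F_nt → F'_nt = 699.5 MPa.
R_n = F'_nt · A_b · n = 699.5 × 314.2 × 4 / 1000 = 879.1 kN.
Design strength φR_n = 0.75 × 879.1 = 659 kN.

659 kN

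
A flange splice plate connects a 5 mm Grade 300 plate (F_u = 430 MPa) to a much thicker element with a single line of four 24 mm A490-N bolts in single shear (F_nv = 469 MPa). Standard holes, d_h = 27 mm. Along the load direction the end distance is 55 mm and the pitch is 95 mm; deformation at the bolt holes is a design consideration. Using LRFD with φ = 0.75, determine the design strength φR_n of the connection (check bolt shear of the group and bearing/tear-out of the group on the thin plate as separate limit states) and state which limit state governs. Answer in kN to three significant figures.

359 kN (bearing governs)

Bolt shear: A_b = π·24²/4 = 452.4 mm²; R_n = 469 × 452.4 × 4 × 1 / 1000 = 848.7 kN → 0.75 × 848.7 = 637 kN.
Bearing (1.2 l_c t F_u ≤ 2.4 d t F_u): upper limit = 2.4·24·5·430 / 1000 = 123.8 kN.
  Edge l_c = 55 − 27/2 = 41.5 → r_n = 107.1 kN; interior l_c = 95 − 27 = 68 → r_n = 123.8 kN.
  R_n,bearing = 1·107.1 + 3·123.8 = 478.6 kN → 0.75 × 478.6 = 359 kN.
Bearing governs: 359 kN.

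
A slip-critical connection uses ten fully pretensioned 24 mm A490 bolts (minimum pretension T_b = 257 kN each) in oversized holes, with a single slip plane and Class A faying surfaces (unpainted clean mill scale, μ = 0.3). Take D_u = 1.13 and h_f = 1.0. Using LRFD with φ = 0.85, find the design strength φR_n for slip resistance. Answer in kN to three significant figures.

R_n = μ · D_u · h_f · T_b · n_s · n_b = 0.3 × 1.13 × 1.0 × 257 × 1 × 10 = 871.2 kN.
Design strength φR_n = 0.85 × 871.2 = 741 kN.

741 kN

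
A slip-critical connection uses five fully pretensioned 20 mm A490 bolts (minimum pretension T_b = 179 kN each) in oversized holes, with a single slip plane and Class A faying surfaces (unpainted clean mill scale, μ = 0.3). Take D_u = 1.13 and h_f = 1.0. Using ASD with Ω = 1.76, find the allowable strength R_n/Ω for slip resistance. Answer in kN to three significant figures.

172 kN

R_n = μ · D_u · h_f · T_b · n_s · n_b = 0.3 × 1.13 × 1.0 × 179 × 1 × 5 = 303.4 kN.
Allowable strength R_n/Ω = 303.4 / 1.76 = 172 kN.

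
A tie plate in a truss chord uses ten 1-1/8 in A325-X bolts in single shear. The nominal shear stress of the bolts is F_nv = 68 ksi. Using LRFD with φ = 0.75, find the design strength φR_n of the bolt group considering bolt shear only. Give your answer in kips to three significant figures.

507 kips

A_b = π × 1.125² / 4 = 0.994 in².
R_n = F_nv · A_b · n · n_s = 68 × 0.994 × 10 × 1 = 675.9 kips.
Design strength φR_n = 0.75 × 675.9 = 507 kips.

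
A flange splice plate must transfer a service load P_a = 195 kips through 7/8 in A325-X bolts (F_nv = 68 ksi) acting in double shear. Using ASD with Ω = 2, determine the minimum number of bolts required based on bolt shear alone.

A_b = π·0.875²/4 = 0.6013 in².
Per-bolt allowable strength R_n/Ω = 68 × 0.6013 × 2 / 2 = 40.89 kips.
n ≥ 195 / 40.89 = 4.769 → use 5 bolts.

5 bolts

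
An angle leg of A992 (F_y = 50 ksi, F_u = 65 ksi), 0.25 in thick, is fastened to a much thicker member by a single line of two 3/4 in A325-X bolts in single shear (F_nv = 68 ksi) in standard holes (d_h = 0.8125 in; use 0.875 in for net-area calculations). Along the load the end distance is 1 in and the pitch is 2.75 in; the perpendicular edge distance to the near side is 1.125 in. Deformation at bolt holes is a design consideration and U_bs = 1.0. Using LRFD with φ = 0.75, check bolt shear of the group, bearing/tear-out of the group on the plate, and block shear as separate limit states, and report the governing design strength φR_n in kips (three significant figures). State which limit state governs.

26.2 kips (block shear governs)

Bolt shear: A_b = π·0.75²/4 = 0.4418 in²; R_n = 68 × 0.4418 × 2 × 1 = 60.08 kips → 0.75 × 60.08 = 45.1 kips.
Bearing: edge l_c = 0.5938, r_n = 11.58 kips; interior l_c = 1.938, r_n = 29.25 kips; R_n = 11.58 + 1·29.25 = 40.83 kips → 30.6 kips.
Block shear: A_gv = 0.9375, A_nv = 0.6094, A_nt = 0.1719 in²; R_n = min(0.6F_uA_nv, 0.6F_yA_gv) + U_bs·F_u·A_nt = 34.94 kips → 26.2 kips.
Block shear governs: 26.2 kips.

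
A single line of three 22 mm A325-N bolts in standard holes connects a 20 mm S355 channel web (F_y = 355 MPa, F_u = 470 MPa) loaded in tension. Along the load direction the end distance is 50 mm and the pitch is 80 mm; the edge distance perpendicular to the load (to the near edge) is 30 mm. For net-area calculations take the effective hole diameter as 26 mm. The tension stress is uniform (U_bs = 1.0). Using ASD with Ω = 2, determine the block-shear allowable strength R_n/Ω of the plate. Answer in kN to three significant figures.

Shear plane L_v = 50 + 2·80 = 210 mm; A_gv = 210 × 20 = 4200 mm².
A_nv = (210 − 2.5·26) × 20 = 2900 mm².
A_nt = (30 − 0.5·26) × 20 = 340 mm².
0.6 F_u A_nv = 817.8 kN; 0.6 F_y A_gv = 894.6 kN → shear rupture governs the shear term.
R_n = 817.8 + 1.0 × 470 × 340 / 1000 = 977.6 kN.
Allowable strength R_n/Ω = 977.6 / 2 = 489 kN.

489 kN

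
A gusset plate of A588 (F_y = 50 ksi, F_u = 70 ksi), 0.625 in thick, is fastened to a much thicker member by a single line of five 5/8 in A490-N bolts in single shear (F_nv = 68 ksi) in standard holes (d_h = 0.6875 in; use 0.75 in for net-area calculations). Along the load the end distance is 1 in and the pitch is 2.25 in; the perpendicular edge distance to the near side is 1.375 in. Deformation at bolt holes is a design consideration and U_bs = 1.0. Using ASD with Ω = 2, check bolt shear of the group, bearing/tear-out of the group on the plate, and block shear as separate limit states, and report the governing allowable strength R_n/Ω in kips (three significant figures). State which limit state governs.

52.2 kips (bolt shear governs)

Bolt shear: A_b = π·0.625²/4 = 0.3068 in²; R_n = 68 × 0.3068 × 5 × 1 = 104.3 kips → 104.3 / 2 = 52.2 kips.
Bearing: edge l_c = 0.6562, r_n = 34.45 kips; interior l_c = 1.562, r_n = 65.62 kips; R_n = 34.45 + 4·65.62 = 297 kips → 148 kips.
Block shear: A_gv = 6.25, A_nv = 4.141, A_nt = 0.625 in²; R_n = min(0.6F_uA_nv, 0.6F_yA_gv) + U_bs·F_u·A_nt = 217.7 kips → 109 kips.
Bolt shear governs: 52.2 kips.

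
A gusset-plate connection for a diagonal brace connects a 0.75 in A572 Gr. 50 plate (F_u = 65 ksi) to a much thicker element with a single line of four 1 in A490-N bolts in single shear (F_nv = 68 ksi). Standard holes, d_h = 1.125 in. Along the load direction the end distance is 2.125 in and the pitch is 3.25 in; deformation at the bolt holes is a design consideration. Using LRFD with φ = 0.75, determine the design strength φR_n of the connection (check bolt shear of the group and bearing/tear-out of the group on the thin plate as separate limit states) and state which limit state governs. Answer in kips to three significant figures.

Bolt shear: A_b = π·1²/4 = 0.7854 in²; R_n = 68 × 0.7854 × 4 × 1 = 213.6 kips → 0.75 × 213.6 = 160 kips.
Bearing (1.2 l_c t F_u ≤ 2.4 d t F_u): upper limit = 2.4·1·0.75·65 = 117 kips.
  Edge l_c = 2.125 − 1.125/2 = 1.562 → r_n = 91.41 kips; interior l_c = 3.25 − 1.125 = 2.125 → r_n = 117 kips.
  R_n,bearing = 1·91.41 + 3·117 = 442.4 kips → 0.75 × 442.4 = 332 kips.
Bolt shear governs: 160 kips.

160 kips (bolt shear governs)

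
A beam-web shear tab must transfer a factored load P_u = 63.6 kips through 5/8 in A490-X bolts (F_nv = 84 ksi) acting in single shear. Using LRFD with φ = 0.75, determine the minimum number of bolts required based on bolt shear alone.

A_b = π·0.625²/4 = 0.3068 in².
Per-bolt design strength φR_n = 0.75 × 84 × 0.3068 × 1 = 19.33 kips.
n ≥ 63.6 / 19.33 = 3.291 → use 4 bolts.

4 bolts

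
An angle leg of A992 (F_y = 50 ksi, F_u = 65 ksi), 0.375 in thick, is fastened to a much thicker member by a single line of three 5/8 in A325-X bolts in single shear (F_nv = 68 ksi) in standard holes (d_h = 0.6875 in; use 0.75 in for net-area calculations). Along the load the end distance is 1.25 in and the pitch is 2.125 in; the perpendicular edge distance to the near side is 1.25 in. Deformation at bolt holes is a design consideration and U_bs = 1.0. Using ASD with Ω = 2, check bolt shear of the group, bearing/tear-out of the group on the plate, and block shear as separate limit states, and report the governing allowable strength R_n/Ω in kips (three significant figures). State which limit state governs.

31.3 kips (bolt shear governs)

Bolt shear: A_b = π·0.625²/4 = 0.3068 in²; R_n = 68 × 0.3068 × 3 × 1 = 62.59 kips → 62.59 / 2 = 31.3 kips.
Bearing: edge l_c = 0.9062, r_n = 26.51 kips; interior l_c = 1.438, r_n = 36.56 kips; R_n = 26.51 + 2·36.56 = 99.63 kips → 49.8 kips.
Block shear: A_gv = 2.062, A_nv = 1.359, A_nt = 0.3281 in²; R_n = min(0.6F_uA_nv, 0.6F_yA_gv) + U_bs·F_u·A_nt = 74.34 kips → 37.2 kips.
Bolt shear governs: 31.3 kips.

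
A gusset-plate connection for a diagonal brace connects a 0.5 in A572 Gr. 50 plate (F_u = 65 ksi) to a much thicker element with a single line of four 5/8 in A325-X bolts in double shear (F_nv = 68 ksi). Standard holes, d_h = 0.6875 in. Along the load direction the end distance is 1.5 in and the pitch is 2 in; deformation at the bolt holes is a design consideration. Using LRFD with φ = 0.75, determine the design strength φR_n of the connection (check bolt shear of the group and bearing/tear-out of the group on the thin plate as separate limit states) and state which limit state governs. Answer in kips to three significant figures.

125 kips (bolt shear governs)

Bolt shear: A_b = π·0.625²/4 = 0.3068 in²; R_n = 68 × 0.3068 × 4 × 2 = 166.9 kips → 0.75 × 166.9 = 125 kips.
Bearing (1.2 l_c t F_u ≤ 2.4 d t F_u): upper limit = 2.4·0.625·0.5·65 = 48.75 kips.
  Edge l_c = 1.5 − 0.6875/2 = 1.156 → r_n = 45.09 kips; interior l_c = 2 − 0.6875 = 1.312 → r_n = 48.75 kips.
  R_n,bearing = 1·45.09 + 3·48.75 = 191.3 kips → 0.75 × 191.3 = 144 kips.
Bolt shear governs: 125 kips.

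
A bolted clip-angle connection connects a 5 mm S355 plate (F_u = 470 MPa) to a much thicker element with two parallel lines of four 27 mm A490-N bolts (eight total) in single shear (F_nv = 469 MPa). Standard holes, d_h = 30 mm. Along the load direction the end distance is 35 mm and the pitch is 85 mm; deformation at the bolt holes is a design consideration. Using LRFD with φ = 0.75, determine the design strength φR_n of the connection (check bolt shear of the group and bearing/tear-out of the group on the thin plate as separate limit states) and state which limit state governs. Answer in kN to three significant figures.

770 kN (bearing governs)

Bolt shear: A_b = π·27²/4 = 572.6 mm²; R_n = 469 × 572.6 × 8 × 1 / 1000 = 2148 kN → 0.75 × 2148 = 1610 kN.
Bearing (1.2 l_c t F_u ≤ 2.4 d t F_u): upper limit = 2.4·27·5·470 / 1000 = 152.3 kN.
  Edge l_c = 35 − 30/2 = 20 → r_n = 56.4 kN; interior l_c = 85 − 30 = 55 → r_n = 152.3 kN.
  R_n,bearing = 2·56.4 + 6·152.3 = 1026 kN → 0.75 × 1026 = 770 kN.
Bearing governs: 770 kN.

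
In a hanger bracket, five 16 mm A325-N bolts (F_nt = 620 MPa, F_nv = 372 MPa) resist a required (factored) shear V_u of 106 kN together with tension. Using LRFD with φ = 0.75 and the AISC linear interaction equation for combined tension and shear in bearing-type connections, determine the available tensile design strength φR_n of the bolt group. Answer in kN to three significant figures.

431 kN

A_b = π·16²/4 = 201.1 mm²; f_rv = 106 × 1000 / (5 × 201.1) = 105.4 MPa.
F'_nt = 1.3 F_nt − (F_nt / φF_nv) f_rv = 1.3·620 − (620/(0.75·372))·105.4 = 571.7 MPa, capped at F_nt → F'_nt = 571.7 MPa.
R_n = F'_nt · A_b · n = 571.7 × 201.1 × 5 / 1000 = 574.7 kN.
Design strength φR_n = 0.75 × 574.7 = 431 kN.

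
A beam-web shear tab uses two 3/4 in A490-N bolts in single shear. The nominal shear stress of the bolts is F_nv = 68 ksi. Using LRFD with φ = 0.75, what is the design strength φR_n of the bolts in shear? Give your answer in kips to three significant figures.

A_b = π × 0.75² / 4 = 0.4418 in².
R_n = F_nv · A_b · n · n_s = 68 × 0.4418 × 2 × 1 = 60.08 kips.
Design strength φR_n = 0.75 × 60.08 = 45.1 kips.

45.1 kips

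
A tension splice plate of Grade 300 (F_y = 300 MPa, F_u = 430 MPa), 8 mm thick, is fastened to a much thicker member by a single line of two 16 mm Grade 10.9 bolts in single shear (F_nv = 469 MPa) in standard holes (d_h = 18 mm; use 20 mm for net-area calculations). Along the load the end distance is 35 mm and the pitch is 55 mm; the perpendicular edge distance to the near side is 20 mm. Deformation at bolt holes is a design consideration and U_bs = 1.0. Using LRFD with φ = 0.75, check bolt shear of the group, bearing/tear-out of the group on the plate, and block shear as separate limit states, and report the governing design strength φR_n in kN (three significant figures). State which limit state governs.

119 kN (block shear governs)

Bolt shear: A_b = π·16²/4 = 201.1 mm²; R_n = 469 × 201.1 × 2 × 1 / 1000 = 188.6 kN → 0.75 × 188.6 = 141 kN.
Bearing: edge l_c = 26, r_n = 107.3 kN; interior l_c = 37, r_n = 132.1 kN; R_n = 107.3 + 1·132.1 = 239.4 kN → 180 kN.
Block shear: A_gv = 720, A_nv = 480, A_nt = 80 mm²; R_n = min(0.6F_uA_nv, 0.6F_yA_gv) + U_bs·F_u·A_nt = 158.2 kN → 119 kN.
Block shear governs: 119 kN.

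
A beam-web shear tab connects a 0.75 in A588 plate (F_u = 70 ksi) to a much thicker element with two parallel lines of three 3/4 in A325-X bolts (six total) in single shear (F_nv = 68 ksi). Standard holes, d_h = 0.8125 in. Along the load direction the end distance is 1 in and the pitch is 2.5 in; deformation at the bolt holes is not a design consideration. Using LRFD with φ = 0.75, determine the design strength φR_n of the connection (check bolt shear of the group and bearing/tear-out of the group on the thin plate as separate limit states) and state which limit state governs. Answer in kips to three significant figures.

135 kips (bolt shear governs)

Bolt shear: A_b = π·0.75²/4 = 0.4418 in²; R_n = 68 × 0.4418 × 6 × 1 = 180.2 kips → 0.75 × 180.2 = 135 kips.
Bearing (1.5 l_c t F_u ≤ 3.0 d t F_u): upper limit = 3.0·0.75·0.75·70 = 118.1 kips.
  Edge l_c = 1 − 0.8125/2 = 0.5938 → r_n = 46.76 kips; interior l_c = 2.5 − 0.8125 = 1.688 → r_n = 118.1 kips.
  R_n,bearing = 2·46.76 + 4·118.1 = 566 kips → 0.75 × 566 = 425 kips.
Bolt shear governs: 135 kips.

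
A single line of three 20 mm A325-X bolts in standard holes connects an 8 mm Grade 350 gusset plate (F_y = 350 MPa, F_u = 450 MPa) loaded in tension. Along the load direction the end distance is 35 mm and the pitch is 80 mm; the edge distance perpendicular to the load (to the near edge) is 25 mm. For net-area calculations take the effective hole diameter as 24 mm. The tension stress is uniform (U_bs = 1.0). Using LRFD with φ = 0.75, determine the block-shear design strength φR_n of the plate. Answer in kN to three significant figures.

254 kN

Shear plane L_v = 35 + 2·80 = 195 mm; A_gv = 195 × 8 = 1560 mm².
A_nv = (195 − 2.5·24) × 8 = 1080 mm².
A_nt = (25 − 0.5·24) × 8 = 104 mm².
0.6 F_u A_nv = 291.6 kN; 0.6 F_y A_gv = 327.6 kN → shear rupture governs the shear term.
R_n = 291.6 + 1.0 × 450 × 104 / 1000 = 338.4 kN.
Design strength φR_n = 0.75 × 338.4 = 254 kN.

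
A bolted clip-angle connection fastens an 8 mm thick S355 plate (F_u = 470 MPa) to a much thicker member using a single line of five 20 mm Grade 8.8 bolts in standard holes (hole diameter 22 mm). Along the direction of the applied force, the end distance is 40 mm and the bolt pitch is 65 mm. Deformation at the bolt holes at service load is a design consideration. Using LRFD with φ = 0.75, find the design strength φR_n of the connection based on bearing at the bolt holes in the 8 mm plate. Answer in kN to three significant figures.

640 kN

Per bolt r_n = 1.2 l_c t F_u ≤ 2.4 d t F_u; upper limit = 2.4 × 20 × 8 × 470 / 1000 = 180.5 kN.
Edge bolt: l_c = 40 − 22/2 = 29 mm → 1.2 × 29 × 8 × 470 / 1000 = 130.8 → r_n = 130.8 kN.
Interior bolts: l_c = 65 − 22 = 43 mm → 1.2 × 43 × 8 × 470 / 1000 = 194 → r_n = 180.5 kN.
R_n = 1 × 130.8 + 4 × 180.5 = 852.8 kN.
Design strength φR_n = 0.75 × 852.8 = 640 kN.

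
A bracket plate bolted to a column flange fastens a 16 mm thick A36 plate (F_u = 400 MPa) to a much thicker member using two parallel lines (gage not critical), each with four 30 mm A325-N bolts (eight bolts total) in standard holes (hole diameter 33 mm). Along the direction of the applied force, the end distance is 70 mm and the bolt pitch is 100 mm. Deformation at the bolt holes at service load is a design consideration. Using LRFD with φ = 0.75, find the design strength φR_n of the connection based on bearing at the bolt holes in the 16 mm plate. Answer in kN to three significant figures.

2690 kN

Per bolt r_n = 1.2 l_c t F_u ≤ 2.4 d t F_u; upper limit = 2.4 × 30 × 16 × 400 / 1000 = 460.8 kN.
Edge bolt: l_c = 70 − 33/2 = 53.5 mm → 1.2 × 53.5 × 16 × 400 / 1000 = 410.9 → r_n = 410.9 kN.
Interior bolts: l_c = 100 − 33 = 67 mm → 1.2 × 67 × 16 × 400 / 1000 = 514.6 → r_n = 460.8 kN.
R_n = 2 × 410.9 + 6 × 460.8 = 3587 kN.
Design strength φR_n = 0.75 × 3587 = 2690 kN.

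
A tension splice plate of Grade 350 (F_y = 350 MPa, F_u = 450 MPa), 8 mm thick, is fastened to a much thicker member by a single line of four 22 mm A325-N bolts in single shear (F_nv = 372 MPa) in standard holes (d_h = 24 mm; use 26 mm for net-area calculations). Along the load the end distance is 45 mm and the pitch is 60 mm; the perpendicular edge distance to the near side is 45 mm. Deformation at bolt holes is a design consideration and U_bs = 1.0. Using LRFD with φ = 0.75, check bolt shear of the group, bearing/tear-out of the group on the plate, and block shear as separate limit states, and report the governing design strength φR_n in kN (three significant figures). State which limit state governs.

303 kN (block shear governs)

Bolt shear: A_b = π·22²/4 = 380.1 mm²; R_n = 372 × 380.1 × 4 × 1 / 1000 = 565.6 kN → 0.75 × 565.6 = 424 kN.
Bearing: edge l_c = 33, r_n = 142.6 kN; interior l_c = 36, r_n = 155.5 kN; R_n = 142.6 + 3·155.5 = 609.1 kN → 457 kN.
Block shear: A_gv = 1800, A_nv = 1072, A_nt = 256 mm²; R_n = min(0.6F_uA_nv, 0.6F_yA_gv) + U_bs·F_u·A_nt = 404.6 kN → 303 kN.
Block shear governs: 303 kN.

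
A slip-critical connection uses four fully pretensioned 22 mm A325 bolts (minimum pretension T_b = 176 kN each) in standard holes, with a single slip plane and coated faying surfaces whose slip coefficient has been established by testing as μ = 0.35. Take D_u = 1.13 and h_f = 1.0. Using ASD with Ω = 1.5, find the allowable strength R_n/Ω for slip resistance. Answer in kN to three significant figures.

R_n = μ · D_u · h_f · T_b · n_s · n_b = 0.35 × 1.13 × 1.0 × 176 × 1 × 4 = 278.4 kN.
Allowable strength R_n/Ω = 278.4 / 1.5 = 186 kN.

186 kN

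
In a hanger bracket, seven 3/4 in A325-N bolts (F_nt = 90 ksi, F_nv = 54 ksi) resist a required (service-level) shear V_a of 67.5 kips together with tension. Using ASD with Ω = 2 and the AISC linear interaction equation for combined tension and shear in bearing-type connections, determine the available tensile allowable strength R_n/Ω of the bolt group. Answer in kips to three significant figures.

68.4 kips

A_b = π·0.75²/4 = 0.4418 in²; f_rv = 67.5 / (7 × 0.4418) = 21.83 ksi.
F'_nt = 1.3 F_nt − (Ω F_nt / F_nv) f_rv = 1.3·90 − (2·90/54)·21.83 = 44.24 ksi, capped at F_nt → F'_nt = 44.24 ksi.
R_n = F'_nt · A_b · n = 44.24 × 0.4418 × 7 = 136.8 kips.
Allowable strength R_n/Ω = 136.8 / 2 = 68.4 kips.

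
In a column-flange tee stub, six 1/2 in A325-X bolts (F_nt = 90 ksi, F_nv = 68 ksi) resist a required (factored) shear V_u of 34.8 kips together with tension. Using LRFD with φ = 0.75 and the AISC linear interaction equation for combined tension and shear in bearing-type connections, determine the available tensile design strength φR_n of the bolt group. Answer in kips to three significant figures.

57.3 kips

A_b = π·0.5²/4 = 0.1963 in²; f_rv = 34.8 / (6 × 0.1963) = 29.54 ksi.
F'_nt = 1.3 F_nt − (F_nt / φF_nv) f_rv = 1.3·90 − (90/(0.75·68))·29.54 = 64.87 ksi, capped at F_nt → F'_nt = 64.87 ksi.
R_n = F'_nt · A_b · n = 64.87 × 0.1963 × 6 = 76.43 kips.
Design strength φR_n = 0.75 × 76.43 = 57.3 kips.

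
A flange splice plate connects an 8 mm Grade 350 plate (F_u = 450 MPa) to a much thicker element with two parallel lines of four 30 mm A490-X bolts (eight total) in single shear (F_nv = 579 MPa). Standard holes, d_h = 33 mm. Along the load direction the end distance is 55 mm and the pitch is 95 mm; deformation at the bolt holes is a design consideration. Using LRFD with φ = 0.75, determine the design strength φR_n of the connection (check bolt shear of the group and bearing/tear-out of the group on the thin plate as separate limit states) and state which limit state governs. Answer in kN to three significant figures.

1420 kN (bearing governs)

Bolt shear: A_b = π·30²/4 = 706.9 mm²; R_n = 579 × 706.9 × 8 × 1 / 1000 = 3274 kN → 0.75 × 3274 = 2460 kN.
Bearing (1.2 l_c t F_u ≤ 2.4 d t F_u): upper limit = 2.4·30·8·450 / 1000 = 259.2 kN.
  Edge l_c = 55 − 33/2 = 38.5 → r_n = 166.3 kN; interior l_c = 95 − 33 = 62 → r_n = 259.2 kN.
  R_n,bearing = 2·166.3 + 6·259.2 = 1888 kN → 0.75 × 1888 = 1420 kN.
Bearing governs: 1420 kN.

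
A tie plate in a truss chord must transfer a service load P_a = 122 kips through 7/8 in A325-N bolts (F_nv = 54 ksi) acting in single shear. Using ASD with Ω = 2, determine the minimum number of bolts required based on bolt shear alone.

A_b = π·0.875²/4 = 0.6013 in².
Per-bolt allowable strength R_n/Ω = 54 × 0.6013 × 1 / 2 = 16.24 kips.
n ≥ 122 / 16.24 = 7.514 → use 8 bolts.

8 bolts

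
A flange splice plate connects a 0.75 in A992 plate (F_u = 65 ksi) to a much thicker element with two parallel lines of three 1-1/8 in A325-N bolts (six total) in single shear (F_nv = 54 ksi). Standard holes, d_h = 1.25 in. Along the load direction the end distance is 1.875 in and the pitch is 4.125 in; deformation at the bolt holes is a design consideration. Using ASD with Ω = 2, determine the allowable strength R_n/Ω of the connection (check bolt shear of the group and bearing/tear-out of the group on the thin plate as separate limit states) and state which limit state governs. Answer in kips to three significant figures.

Bolt shear: A_b = π·1.125²/4 = 0.994 in²; R_n = 54 × 0.994 × 6 × 1 = 322.1 kips → 322.1 / 2 = 161 kips.
Bearing (1.2 l_c t F_u ≤ 2.4 d t F_u): upper limit = 2.4·1.125·0.75·65 = 131.6 kips.
  Edge l_c = 1.875 − 1.25/2 = 1.25 → r_n = 73.12 kips; interior l_c = 4.125 − 1.25 = 2.875 → r_n = 131.6 kips.
  R_n,bearing = 2·73.12 + 4·131.6 = 672.8 kips → 672.8 / 2 = 336 kips.
Bolt shear governs: 161 kips.

161 kips (bolt shear governs)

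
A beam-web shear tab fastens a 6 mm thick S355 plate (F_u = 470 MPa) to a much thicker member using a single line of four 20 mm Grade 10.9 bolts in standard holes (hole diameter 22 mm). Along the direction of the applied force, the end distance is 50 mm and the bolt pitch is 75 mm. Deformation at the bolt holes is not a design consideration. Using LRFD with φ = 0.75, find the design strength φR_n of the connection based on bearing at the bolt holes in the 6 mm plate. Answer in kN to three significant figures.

Per bolt r_n = 1.5 l_c t F_u ≤ 3.0 d t F_u; upper limit = 3.0 × 20 × 6 × 470 / 1000 = 169.2 kN.
Edge bolt: l_c = 50 − 22/2 = 39 mm → 1.5 × 39 × 6 × 470 / 1000 = 165 → r_n = 165 kN.
Interior bolts: l_c = 75 − 22 = 53 mm → 1.5 × 53 × 6 × 470 / 1000 = 224.2 → r_n = 169.2 kN.
R_n = 1 × 165 + 3 × 169.2 = 672.6 kN.
Design strength φR_n = 0.75 × 672.6 = 504 kN.

504 kN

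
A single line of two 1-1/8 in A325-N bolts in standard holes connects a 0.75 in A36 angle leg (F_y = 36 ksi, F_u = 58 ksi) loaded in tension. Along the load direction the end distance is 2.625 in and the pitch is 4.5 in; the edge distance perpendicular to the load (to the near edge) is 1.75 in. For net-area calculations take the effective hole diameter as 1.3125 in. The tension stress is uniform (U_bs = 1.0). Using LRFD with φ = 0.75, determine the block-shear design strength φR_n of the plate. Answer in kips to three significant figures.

Shear plane L_v = 2.625 + 1·4.5 = 7.125 in; A_gv = 7.125 × 0.75 = 5.344 in².
A_nv = (7.125 − 1.5·1.3125) × 0.75 = 3.867 in².
A_nt = (1.75 − 0.5·1.3125) × 0.75 = 0.8203 in².
0.6 F_u A_nv = 134.6 kips; 0.6 F_y A_gv = 115.4 kips → shear yielding governs the shear term.
R_n = 115.4 + 1.0 × 58 × 0.8203 = 163 kips.
Design strength φR_n = 0.75 × 163 = 122 kips.

122 kips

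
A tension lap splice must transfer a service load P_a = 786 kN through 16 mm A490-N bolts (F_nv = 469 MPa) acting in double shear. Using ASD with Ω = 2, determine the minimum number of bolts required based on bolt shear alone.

A_b = π·16²/4 = 201.1 mm².
Per-bolt allowable strength R_n/Ω = 469 × 201.1 × 2 / 1000 / 2 = 94.3 kN.
n ≥ 786 / 94.3 = 8.335 → use 9 bolts.

9 bolts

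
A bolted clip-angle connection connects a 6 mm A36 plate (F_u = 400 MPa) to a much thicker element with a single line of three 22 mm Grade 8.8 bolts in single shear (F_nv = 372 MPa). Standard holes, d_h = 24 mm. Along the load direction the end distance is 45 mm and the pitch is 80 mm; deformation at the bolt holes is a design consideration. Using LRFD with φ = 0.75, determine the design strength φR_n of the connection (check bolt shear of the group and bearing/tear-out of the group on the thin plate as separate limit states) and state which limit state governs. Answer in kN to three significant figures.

261 kN (bearing governs)

Bolt shear: A_b = π·22²/4 = 380.1 mm²; R_n = 372 × 380.1 × 3 × 1 / 1000 = 424.2 kN → 0.75 × 424.2 = 318 kN.
Bearing (1.2 l_c t F_u ≤ 2.4 d t F_u): upper limit = 2.4·22·6·400 / 1000 = 126.7 kN.
  Edge l_c = 45 − 24/2 = 33 → r_n = 95.04 kN; interior l_c = 80 − 24 = 56 → r_n = 126.7 kN.
  R_n,bearing = 1·95.04 + 2·126.7 = 348.5 kN → 0.75 × 348.5 = 261 kN.
Bearing governs: 261 kN.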